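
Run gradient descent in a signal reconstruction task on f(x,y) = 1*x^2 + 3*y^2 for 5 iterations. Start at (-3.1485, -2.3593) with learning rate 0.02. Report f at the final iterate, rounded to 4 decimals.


Gradient descent on f(x,y) = 1*x^2 + 3*y^2.
Starting point: (-3.1485, -2.3593), alpha = 0.02
Step 1: grad_x = 2*1*-3.1485 = -6.297, grad_y = 2*3*-2.3593 = -14.1558
  x_1 = -3.1485 - 0.02*-6.297 = -3.0226
  y_1 = -2.3593 - 0.02*-14.1558 = -2.0762
Step 2: grad_x = 2*1*-3.0226 = -6.0451, grad_y = 2*3*-2.0762 = -12.4571
  x_2 = -3.0226 - 0.02*-6.0451 = -2.9017
  y_2 = -2.0762 - 0.02*-12.4571 = -1.827
Step 3: grad_x = 2*1*-2.9017 = -5.8033, grad_y = 2*3*-1.827 = -10.9623
  x_3 = -2.9017 - 0.02*-5.8033 = -2.7856
  y_3 = -1.827 - 0.02*-10.9623 = -1.6078
Step 4: grad_x = 2*1*-2.7856 = -5.5712, grad_y = 2*3*-1.6078 = -9.6468
  x_4 = -2.7856 - 0.02*-5.5712 = -2.6742
  y_4 = -1.6078 - 0.02*-9.6468 = -1.4149
Step 5: grad_x = 2*1*-2.6742 = -5.3483, grad_y = 2*3*-1.4149 = -8.4892
  x_5 = -2.6742 - 0.02*-5.3483 = -2.5672
  y_5 = -1.4149 - 0.02*-8.4892 = -1.2451
f(-2.5672, -1.2451) = 1*(-2.5672)^2 + 3*(-1.2451)^2 = 11.2412


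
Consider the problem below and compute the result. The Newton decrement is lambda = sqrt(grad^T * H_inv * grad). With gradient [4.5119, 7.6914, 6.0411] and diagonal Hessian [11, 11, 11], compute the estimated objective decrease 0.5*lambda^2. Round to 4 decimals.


Step 1: H is diagonal, so H^(-1) * g = [0.4102, 0.6992, 0.5492].
Step 2: g^T H^(-1) g = sum_i g_i^2 / H_ii
  = (4.5119)^2/11 + (7.6914)^2/11 + (6.0411)^2/11
  = 1.8507 + 5.378 + 3.3177 = 10.5463
Step 3: Objective decrease = 0.5 * g^T H^(-1) g = 5.2732


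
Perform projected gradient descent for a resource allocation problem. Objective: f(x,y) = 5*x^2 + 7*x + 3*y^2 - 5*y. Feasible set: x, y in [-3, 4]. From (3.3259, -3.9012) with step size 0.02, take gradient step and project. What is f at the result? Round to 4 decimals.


Step 1: Compute gradient at (3.3259, -3.9012).
grad_x = 2*5*3.3259 + 7 = 40.259
grad_y = 2*3*-3.9012 - 5 = -28.4072
Step 2: Gradient step.
x_raw = 3.3259 - 0.02*40.259 = 2.5207
y_raw = -3.9012 - 0.02*-28.4072 = -3.3331
Step 3: Project onto [-3, 4].
x_proj = clip(2.5207) = 2.5207
y_proj = clip(-3.3331) = -3.0
Step 4: Evaluate f.
f(2.5207, -3.0) = 91.4152


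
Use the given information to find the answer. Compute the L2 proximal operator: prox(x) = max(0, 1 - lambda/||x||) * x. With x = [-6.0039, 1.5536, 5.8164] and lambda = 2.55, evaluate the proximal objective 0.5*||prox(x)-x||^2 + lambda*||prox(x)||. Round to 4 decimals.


Step 1: Compute ||x||.
||x|| = 8.5024
Step 2: Compute scaling factor.
scale = max(0, 1 - 2.55/8.5024) = 0.7001
Step 3: prox(x) = [-4.2032, 1.0877, 4.072]
||prox(x)|| = 5.9524
Step 4: Proximal objective.
0.5*||prox-x||^2 = 3.2513
lambda*||prox|| = 15.1786
Total = 18.4299


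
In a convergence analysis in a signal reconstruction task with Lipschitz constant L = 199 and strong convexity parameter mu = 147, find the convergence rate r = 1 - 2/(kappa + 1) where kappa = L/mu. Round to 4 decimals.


Step 1: Compute the condition number.
kappa = L/mu = 199/147 = 1.3537
Step 2: Compute the convergence rate.
r = 1 - 2/(kappa + 1) = 1 - 2*mu/(L + mu) = (L - mu)/(L + mu) = 52/346 = 0.1503


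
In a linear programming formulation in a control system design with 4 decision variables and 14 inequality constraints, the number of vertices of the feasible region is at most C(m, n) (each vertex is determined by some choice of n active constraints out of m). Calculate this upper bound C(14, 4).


Each vertex corresponds to some choice of n active constraints out of m, so the number of vertices is at most C(m, n) = m! / (n!(m-n)!).
m = 14, n = 4
Numerator: 14 * 13 * 12 * 11
Denominator: 4! = 24
C(14, 4) = 1001


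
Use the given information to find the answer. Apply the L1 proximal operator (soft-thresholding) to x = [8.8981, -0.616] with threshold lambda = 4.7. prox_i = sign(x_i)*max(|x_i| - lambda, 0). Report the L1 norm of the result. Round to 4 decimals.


Soft-thresholding with lambda = 4.7:
prox(8.8981) = sign(8.8981)*max(|8.8981| - 4.7, 0) = 4.1981
prox(-0.616) = sign(-0.616)*max(|-0.616| - 4.7, 0) = 0.0
prox(x) = [4.1981, 0.0]
||prox(x)||_1 = 4.1981 + 0.0 = 4.1981


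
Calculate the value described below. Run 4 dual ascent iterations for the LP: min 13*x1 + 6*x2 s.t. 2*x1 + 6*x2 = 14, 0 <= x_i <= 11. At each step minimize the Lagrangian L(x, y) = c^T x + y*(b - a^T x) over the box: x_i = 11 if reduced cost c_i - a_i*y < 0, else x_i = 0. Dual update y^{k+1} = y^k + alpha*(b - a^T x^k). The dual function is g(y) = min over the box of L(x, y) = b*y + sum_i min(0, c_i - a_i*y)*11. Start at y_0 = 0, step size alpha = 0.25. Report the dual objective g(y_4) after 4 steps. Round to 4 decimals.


Dual ascent for LP: min 13*x1 + 6*x2, 2*x1 + 6*x2 = 14, 0 <= x_i <= 11
Step 1: y^k = 0.0, reduced costs: (13.0, 6.0)
  x^k = (0.0, 0.0), subgradient = b - a^T x = 14.0
  y^{k+1} = 0.0 + 0.25*14.0 = 3.5
Step 2: y^k = 3.5, reduced costs: (6.0, -15.0)
  x^k = (0.0, 11.0), subgradient = b - a^T x = -52.0
  y^{k+1} = 3.5 + 0.25*-52.0 = -9.5
Step 3: y^k = -9.5, reduced costs: (32.0, 63.0)
  x^k = (0.0, 0.0), subgradient = b - a^T x = 14.0
  y^{k+1} = -9.5 + 0.25*14.0 = -6.0
Step 4: y^k = -6.0, reduced costs: (25.0, 42.0)
  x^k = (0.0, 0.0), subgradient = b - a^T x = 14.0
  y^{k+1} = -6.0 + 0.25*14.0 = -2.5
Dual objective at y_4 = -2.5: reduced costs (18.0, 21.0), box minimizer x = (0.0, 0.0)
g(y_4) = b*y + (c1 - a1*y)*x1 + (c2 - a2*y)*x2 = 14*(-2.5) + 18.0*0.0 + 21.0*0.0 = -35.0 + 0.0 + 0.0 = -35.0


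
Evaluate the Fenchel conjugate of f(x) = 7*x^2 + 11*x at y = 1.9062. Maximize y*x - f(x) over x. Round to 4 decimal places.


f*(y) = sup_x {y*x - a*x^2 - b*x} = sup_x {(y-b)*x - a*x^2}
FOC: (y - b) - 2a*x = 0 => x* = (y - b)/(2a)
x* = (1.9062 - 11)/(2*7) = -0.6496
f*(1.9062) = (y-b)^2/(4a) = (1.9062 - 11)^2/(4*7)
= 82.6972/28 = 2.9535


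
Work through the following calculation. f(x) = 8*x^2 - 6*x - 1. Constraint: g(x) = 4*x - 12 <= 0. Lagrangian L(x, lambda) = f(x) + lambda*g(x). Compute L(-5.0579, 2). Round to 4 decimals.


Step 1: Evaluate f(x).
f(-5.0579) = 8*(-5.0579)^2 - 6*(-5.0579) - 1 = 234.0062
Step 2: Evaluate g(x).
g(-5.0579) = 4*-5.0579 - 12 = -32.2316
Step 3: Compute Lagrangian.
L = 234.0062 + 2*-32.2316 = 169.543


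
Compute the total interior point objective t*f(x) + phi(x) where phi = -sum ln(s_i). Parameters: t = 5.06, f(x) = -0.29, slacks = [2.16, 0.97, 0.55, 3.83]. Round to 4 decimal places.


Step 1: Compute log-barrier.
ln values: [0.7701, -0.0305, -0.5978, 1.3429]
phi = -(0.7701 - 0.0305 - 0.5978 + 1.3429) = -1.4847
Step 2: Compute augmented objective.
t*f(x) = 5.06*-0.29 = -1.4674
Total = -1.4674 - 1.4847 = -2.9521


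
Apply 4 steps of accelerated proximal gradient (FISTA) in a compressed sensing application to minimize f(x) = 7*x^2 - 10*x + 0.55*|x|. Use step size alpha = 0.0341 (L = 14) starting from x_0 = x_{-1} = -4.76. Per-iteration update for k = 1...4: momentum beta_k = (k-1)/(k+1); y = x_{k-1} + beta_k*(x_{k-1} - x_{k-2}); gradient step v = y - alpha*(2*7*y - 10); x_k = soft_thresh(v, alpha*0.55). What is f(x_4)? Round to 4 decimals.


FISTA on f(x) = 7*x^2 - 10*x + 0.55*|x|
L = 14, alpha = 0.0341
Iteration 1: beta = 0.0, y = -4.76 + 0.0*(-4.76 + 4.76) = -4.76
  grad(y) = -76.64, v = y - alpha*grad = -2.1466
  prox(v) = soft_thresh(-2.1466, 0.0188) = -2.1278
Iteration 2: beta = 0.3333, y = -2.1278 + 0.3333*(-2.1278 + 4.76) = -1.2504
  grad(y) = -27.506, v = y - alpha*grad = -0.3125
  prox(v) = soft_thresh(-0.3125, 0.0188) = -0.2937
Iteration 3: beta = 0.5, y = -0.2937 + 0.5*(-0.2937 + 2.1278) = 0.6233
  grad(y) = -1.2733, v = y - alpha*grad = 0.6668
  prox(v) = soft_thresh(0.6668, 0.0188) = 0.648
Iteration 4: beta = 0.6, y = 0.648 + 0.6*(0.648 + 0.2937) = 1.213
  grad(y) = 6.9824, v = y - alpha*grad = 0.9749
  prox(v) = soft_thresh(0.9749, 0.0188) = 0.9562
f(x_4) = 7*0.9562^2 - 10*0.9562 + 0.55*|0.9562| = -2.636


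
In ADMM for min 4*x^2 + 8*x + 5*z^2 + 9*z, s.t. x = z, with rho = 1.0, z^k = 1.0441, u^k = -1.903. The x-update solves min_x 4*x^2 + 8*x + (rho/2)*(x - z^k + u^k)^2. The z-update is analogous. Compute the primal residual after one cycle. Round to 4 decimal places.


ADMM iteration with rho = 1.0, z^k = 1.0441, u^k = -1.903
Step 1: x-update.
Minimize 4*x^2 + 8*x + (1.0/2)*(x - 1.0441 - 1.903)^2
FOC: (2*4 + 1.0)*x = -8 + 1.0*(1.0441 + 1.903)
x^{k+1} = -0.5614
Step 2: z-update.
Minimize 5*z^2 + 9*z + (1.0/2)*(-0.5614 - z - 1.903)^2
FOC: (2*5 + 1.0)*z = -9 + 1.0*(-0.5614 - 1.903)
z^{k+1} = -1.0422
Step 3: u-update.
u^{k+1} = -1.903 - 0.5614 + 1.0422 = -1.4222
Step 4: Primal residual = |-0.5614 + 1.0422| = 0.4808


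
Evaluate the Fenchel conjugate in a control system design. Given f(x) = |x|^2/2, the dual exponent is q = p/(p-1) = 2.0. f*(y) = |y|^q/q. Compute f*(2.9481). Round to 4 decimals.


The conjugate exponent q satisfies 1/p + 1/q = 1.
p = 2, so q = 2/(2 - 1) = 2.0
|y|^q = 2.9481^2.0 = 8.6913
f*(2.9481) = 8.6913 / 2.0 = 4.3456


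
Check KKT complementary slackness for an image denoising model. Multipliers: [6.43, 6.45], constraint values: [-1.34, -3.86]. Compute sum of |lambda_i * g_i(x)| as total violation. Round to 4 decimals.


KKT complementary slackness check:
lambda_1 * g_1 = 6.43 * -1.34 = -8.6162
lambda_2 * g_2 = 6.45 * -3.86 = -24.897
Total violation = 8.6162 + 24.897 = 33.5132


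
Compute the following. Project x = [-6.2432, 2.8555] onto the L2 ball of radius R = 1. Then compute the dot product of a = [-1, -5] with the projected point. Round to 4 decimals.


Step 1: Compute ||x|| (intermediates to 6 decimals).
||x|| = sqrt((-6.2432)^2 + 2.8555^2) = 6.865233
Step 2: Project.
Since ||x|| > R, scale = R/||x|| = 1/6.865233 = 0.145661, proj(x) = scale * x
proj(x) = [-0.909391, 0.415935]
Step 3: Dot product.
a^T * proj(x) = -1*(-0.909391) - 5*0.415935 = -1.1703


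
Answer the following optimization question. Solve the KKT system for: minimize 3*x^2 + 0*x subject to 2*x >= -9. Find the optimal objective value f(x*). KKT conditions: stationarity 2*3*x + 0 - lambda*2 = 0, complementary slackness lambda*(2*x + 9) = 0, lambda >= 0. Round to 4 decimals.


Step 1: Try lambda = 0 (constraint inactive).
Stationarity: 2*3*x + 0 = 0
x* = 0/(2*3) = 0.0
Check constraint: 2*0.0 = 0.0 >= -9 -- satisfied.
Step 2: Compute optimal value.
f(x*) = 3*0.0^2 + 0*0.0 = 0.0


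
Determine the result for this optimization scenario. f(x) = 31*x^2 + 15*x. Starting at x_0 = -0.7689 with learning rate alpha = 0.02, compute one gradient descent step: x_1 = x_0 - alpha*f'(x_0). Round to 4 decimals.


We compute the gradient at x_0 and apply the update.
f'(x) = 62*x + 15
f'(-0.7689) = 62*-0.7689 + 15 = -32.6718
x_1 = -0.7689 - 0.02*-32.6718 = -0.1155


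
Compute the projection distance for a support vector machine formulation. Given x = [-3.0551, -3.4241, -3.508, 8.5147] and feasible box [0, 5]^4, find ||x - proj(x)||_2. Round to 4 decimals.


Project each component onto [0, 5].
clip(-3.0551) = 0.0, clip(-3.4241) = 0.0, clip(-3.508) = 0.0, clip(8.5147) = 5.0
Projection = [0.0, 0.0, 0.0, 5.0]
Squared diffs: [9.3336, 11.7245, 12.3061, 12.3531]
Distance = sqrt(45.7173) = 6.7615


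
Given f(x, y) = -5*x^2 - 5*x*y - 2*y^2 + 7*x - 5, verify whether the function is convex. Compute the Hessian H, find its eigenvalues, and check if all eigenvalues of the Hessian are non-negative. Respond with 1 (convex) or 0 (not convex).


The Hessian of f(x,y) = -5*x^2 - 5*x*y - 2*y^2 + 7*x - 5 is:
H = [[-10, -5], [-5, -4]]
Trace = -10 - 4 = -14
Determinant = -10*-4 - (-5)^2 = 15
Discriminant = (-14)^2 - 4*15 = 136.0
Eigenvalues: lambda_1 = -12.831, lambda_2 = -1.169
The function is not convex.

0


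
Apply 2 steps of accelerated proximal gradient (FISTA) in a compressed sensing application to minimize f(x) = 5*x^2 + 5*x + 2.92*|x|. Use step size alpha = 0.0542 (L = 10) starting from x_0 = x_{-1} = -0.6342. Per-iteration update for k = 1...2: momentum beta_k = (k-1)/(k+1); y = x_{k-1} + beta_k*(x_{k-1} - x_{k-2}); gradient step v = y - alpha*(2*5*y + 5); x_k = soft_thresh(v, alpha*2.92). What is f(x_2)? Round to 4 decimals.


FISTA on f(x) = 5*x^2 + 5*x + 2.92*|x|
L = 10, alpha = 0.0542
Iteration 1: beta = 0.0, y = -0.6342 + 0.0*(-0.6342 + 0.6342) = -0.6342
  grad(y) = -1.342, v = y - alpha*grad = -0.5615
  prox(v) = soft_thresh(-0.5615, 0.1583) = -0.4032
Iteration 2: beta = 0.3333, y = -0.4032 + 0.3333*(-0.4032 + 0.6342) = -0.3262
  grad(y) = 1.738, v = y - alpha*grad = -0.4204
  prox(v) = soft_thresh(-0.4204, 0.1583) = -0.2621
f(x_2) = 5*(-0.2621)^2 + 5*(-0.2621) + 2.92*|-0.2621| = -0.2017


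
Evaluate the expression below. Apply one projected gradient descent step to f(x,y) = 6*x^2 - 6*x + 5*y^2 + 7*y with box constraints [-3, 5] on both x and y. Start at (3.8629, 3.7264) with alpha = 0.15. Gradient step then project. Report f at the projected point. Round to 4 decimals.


Step 1: Compute gradient at (3.8629, 3.7264).
grad_x = 2*6*3.8629 - 6 = 40.3548
grad_y = 2*5*3.7264 + 7 = 44.264
Step 2: Gradient step.
x_raw = 3.8629 - 0.15*40.3548 = -2.1903
y_raw = 3.7264 - 0.15*44.264 = -2.9132
Step 3: Project onto [-3, 5].
x_proj = clip(-2.1903) = -2.1903
y_proj = clip(-2.9132) = -2.9132
Step 4: Evaluate f.
f(-2.1903, -2.9132) = 63.9682


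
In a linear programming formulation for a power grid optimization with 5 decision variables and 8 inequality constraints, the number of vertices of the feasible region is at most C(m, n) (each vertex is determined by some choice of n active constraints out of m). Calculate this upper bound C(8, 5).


Each vertex corresponds to some choice of n active constraints out of m, so the number of vertices is at most C(m, n) = m! / (n!(m-n)!).
m = 8, n = 5
Numerator: 8 * 7 * 6 * 5 * 4
Denominator: 5! = 120
C(8, 5) = 56


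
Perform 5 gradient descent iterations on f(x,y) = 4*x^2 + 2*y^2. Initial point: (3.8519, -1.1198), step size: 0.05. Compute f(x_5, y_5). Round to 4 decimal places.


Gradient descent on f(x,y) = 4*x^2 + 2*y^2.
Starting point: (3.8519, -1.1198), alpha = 0.05
Step 1: grad_x = 2*4*3.8519 = 30.8152, grad_y = 2*2*-1.1198 = -4.4792
  x_1 = 3.8519 - 0.05*30.8152 = 2.3111
  y_1 = -1.1198 - 0.05*-4.4792 = -0.8958
Step 2: grad_x = 2*4*2.3111 = 18.4891, grad_y = 2*2*-0.8958 = -3.5834
  x_2 = 2.3111 - 0.05*18.4891 = 1.3867
  y_2 = -0.8958 - 0.05*-3.5834 = -0.7167
Step 3: grad_x = 2*4*1.3867 = 11.0935, grad_y = 2*2*-0.7167 = -2.8667
  x_3 = 1.3867 - 0.05*11.0935 = 0.832
  y_3 = -0.7167 - 0.05*-2.8667 = -0.5733
Step 4: grad_x = 2*4*0.832 = 6.6561, grad_y = 2*2*-0.5733 = -2.2934
  x_4 = 0.832 - 0.05*6.6561 = 0.4992
  y_4 = -0.5733 - 0.05*-2.2934 = -0.4587
Step 5: grad_x = 2*4*0.4992 = 3.9936, grad_y = 2*2*-0.4587 = -1.8347
  x_5 = 0.4992 - 0.05*3.9936 = 0.2995
  y_5 = -0.4587 - 0.05*-1.8347 = -0.3669
f(0.2995, -0.3669) = 4*0.2995^2 + 2*(-0.3669)^2 = 0.6281


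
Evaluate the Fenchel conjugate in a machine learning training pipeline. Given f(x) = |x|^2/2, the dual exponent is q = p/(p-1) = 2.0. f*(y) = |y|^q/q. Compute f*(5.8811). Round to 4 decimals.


The conjugate exponent q satisfies 1/p + 1/q = 1.
p = 2, so q = 2/(2 - 1) = 2.0
|y|^q = 5.8811^2.0 = 34.5873
f*(5.8811) = 34.5873 / 2.0 = 17.2937


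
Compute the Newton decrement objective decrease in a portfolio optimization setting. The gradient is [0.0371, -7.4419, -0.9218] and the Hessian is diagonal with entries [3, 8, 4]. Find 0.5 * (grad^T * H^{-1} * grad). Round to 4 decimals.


Step 1: H is diagonal, so H^(-1) * g = [0.0124, -0.9302, -0.2305].
Step 2: g^T H^(-1) g = sum_i g_i^2 / H_ii
  = (0.0371)^2/3 + (-7.4419)^2/8 + (-0.9218)^2/4
  = 0.0005 + 6.9227 + 0.2124 = 7.1356
Step 3: Objective decrease = 0.5 * g^T H^(-1) g = 3.5678


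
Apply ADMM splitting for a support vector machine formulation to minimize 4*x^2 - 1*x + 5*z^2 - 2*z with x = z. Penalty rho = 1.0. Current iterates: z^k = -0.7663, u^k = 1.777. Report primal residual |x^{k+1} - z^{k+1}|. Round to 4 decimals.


ADMM iteration with rho = 1.0, z^k = -0.7663, u^k = 1.777
Step 1: x-update.
Minimize 4*x^2 - 1*x + (1.0/2)*(x + 0.7663 + 1.777)^2
FOC: (2*4 + 1.0)*x = 1 + 1.0*(-0.7663 - 1.777)
x^{k+1} = -0.1715
Step 2: z-update.
Minimize 5*z^2 - 2*z + (1.0/2)*(-0.1715 - z + 1.777)^2
FOC: (2*5 + 1.0)*z = 2 + 1.0*(-0.1715 + 1.777)
z^{k+1} = 0.3278
Step 3: u-update.
u^{k+1} = 1.777 - 0.1715 - 0.3278 = 1.2777
Step 4: Primal residual = |-0.1715 - 0.3278| = 0.4993


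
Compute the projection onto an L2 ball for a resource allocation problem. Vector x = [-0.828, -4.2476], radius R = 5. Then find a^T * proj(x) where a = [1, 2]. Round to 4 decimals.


Step 1: Compute ||x|| (intermediates to 6 decimals).
||x|| = sqrt((-0.828)^2 + (-4.2476)^2) = 4.32755
Step 2: Project.
Since ||x|| <= R, proj = x (no scaling needed).
proj(x) = [-0.828, -4.2476]
Step 3: Dot product.
a^T * proj(x) = 1*(-0.828) + 2*(-4.2476) = -9.3232


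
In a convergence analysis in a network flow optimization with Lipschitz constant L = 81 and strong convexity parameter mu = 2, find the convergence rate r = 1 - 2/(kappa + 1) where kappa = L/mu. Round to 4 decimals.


Step 1: Compute the condition number.
kappa = L/mu = 81/2 = 40.5
Step 2: Compute the convergence rate.
r = 1 - 2/(kappa + 1) = 1 - 2*mu/(L + mu) = (L - mu)/(L + mu) = 79/83 = 0.9518


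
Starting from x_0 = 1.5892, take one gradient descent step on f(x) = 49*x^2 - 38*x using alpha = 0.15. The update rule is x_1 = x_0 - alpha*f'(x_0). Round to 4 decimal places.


We compute the gradient at x_0 and apply the update.
f'(x) = 98*x - 38
f'(1.5892) = 98*1.5892 - 38 = 117.7416
x_1 = 1.5892 - 0.15*117.7416 = -16.072


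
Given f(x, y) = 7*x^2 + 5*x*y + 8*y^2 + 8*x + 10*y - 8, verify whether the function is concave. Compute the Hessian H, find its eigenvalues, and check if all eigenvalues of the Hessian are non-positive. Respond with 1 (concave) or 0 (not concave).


The Hessian of f(x,y) = 7*x^2 + 5*x*y + 8*y^2 + 8*x + 10*y - 8 is:
H = [[14, 5], [5, 16]]
Trace = 14 + 16 = 30
Determinant = 14*16 - (5)^2 = 199
Discriminant = (30)^2 - 4*199 = 104.0
Eigenvalues: lambda_1 = 9.901, lambda_2 = 20.099
The function is not concave.

0


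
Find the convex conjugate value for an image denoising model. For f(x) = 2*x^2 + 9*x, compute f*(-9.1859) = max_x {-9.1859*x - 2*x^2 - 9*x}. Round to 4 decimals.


f*(y) = sup_x {y*x - a*x^2 - b*x} = sup_x {(y-b)*x - a*x^2}
FOC: (y - b) - 2a*x = 0 => x* = (y - b)/(2a)
x* = (-9.1859 - 9)/(2*2) = -4.5465
f*(-9.1859) = (y-b)^2/(4a) = (-9.1859 - 9)^2/(4*2)
= 330.727/8 = 41.3409


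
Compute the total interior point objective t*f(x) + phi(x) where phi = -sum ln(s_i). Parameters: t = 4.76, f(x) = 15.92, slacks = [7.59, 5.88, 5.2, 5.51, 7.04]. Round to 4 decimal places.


Step 1: Compute log-barrier.
ln values: [2.0268, 1.7716, 1.6487, 1.7066, 1.9516]
phi = -(2.0268 + 1.7716 + 1.6487 + 1.7066 + 1.9516) = -9.1052
Step 2: Compute augmented objective.
t*f(x) = 4.76*15.92 = 75.7792
Total = 75.7792 - 9.1052 = 66.674


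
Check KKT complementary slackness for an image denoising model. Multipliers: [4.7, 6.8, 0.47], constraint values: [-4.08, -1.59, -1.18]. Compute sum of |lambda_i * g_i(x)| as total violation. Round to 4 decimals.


KKT complementary slackness check:
lambda_1 * g_1 = 4.7 * -4.08 = -19.176
lambda_2 * g_2 = 6.8 * -1.59 = -10.812
lambda_3 * g_3 = 0.47 * -1.18 = -0.5546
Total violation = 19.176 + 10.812 + 0.5546 = 30.5426


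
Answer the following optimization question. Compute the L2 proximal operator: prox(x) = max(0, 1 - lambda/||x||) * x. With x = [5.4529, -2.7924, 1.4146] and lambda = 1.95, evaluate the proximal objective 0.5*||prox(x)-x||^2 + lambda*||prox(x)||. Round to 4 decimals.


Step 1: Compute ||x||.
||x|| = 6.2875
Step 2: Compute scaling factor.
scale = max(0, 1 - 1.95/6.2875) = 0.6899
Step 3: prox(x) = [3.7617, -1.9264, 0.9759]
||prox(x)|| = 4.3375
Step 4: Proximal objective.
0.5*||prox-x||^2 = 1.9013
lambda*||prox|| = 8.4581
Total = 10.3594


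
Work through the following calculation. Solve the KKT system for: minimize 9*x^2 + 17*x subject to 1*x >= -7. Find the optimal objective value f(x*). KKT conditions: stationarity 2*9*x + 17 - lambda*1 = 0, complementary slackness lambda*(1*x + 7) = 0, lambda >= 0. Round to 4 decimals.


Step 1: Try lambda = 0 (constraint inactive).
Stationarity: 2*9*x + 17 = 0
x* = -17/(2*9) = -17/18 = -0.9444 (rounded; the exact value -17/18 is used below)
Check constraint: 1*-0.9444 = -0.9444 >= -7 -- satisfied.
Step 2: Compute optimal value.
f(x*) = 9*(-17/18)^2 + 17*(-17/18) = -8.0278


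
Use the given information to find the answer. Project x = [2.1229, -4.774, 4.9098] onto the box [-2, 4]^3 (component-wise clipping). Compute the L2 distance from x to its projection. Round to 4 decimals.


Project each component onto [-2, 4].
clip(2.1229) = 2.1229, clip(-4.774) = -2.0, clip(4.9098) = 4.0
Projection = [2.1229, -2.0, 4.0]
Squared diffs: [0.0, 7.6951, 0.8277]
Distance = sqrt(8.5228) = 2.9194


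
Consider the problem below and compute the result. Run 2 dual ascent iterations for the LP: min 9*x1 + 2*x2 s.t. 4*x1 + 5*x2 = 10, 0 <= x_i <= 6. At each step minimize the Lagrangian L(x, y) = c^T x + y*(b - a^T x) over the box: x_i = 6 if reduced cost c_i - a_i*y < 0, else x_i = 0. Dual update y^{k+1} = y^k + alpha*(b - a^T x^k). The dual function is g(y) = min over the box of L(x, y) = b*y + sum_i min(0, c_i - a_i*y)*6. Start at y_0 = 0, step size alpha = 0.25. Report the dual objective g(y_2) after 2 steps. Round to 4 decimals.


Dual ascent for LP: min 9*x1 + 2*x2, 4*x1 + 5*x2 = 10, 0 <= x_i <= 6
Step 1: y^k = 0.0, reduced costs: (9.0, 2.0)
  x^k = (0.0, 0.0), subgradient = b - a^T x = 10.0
  y^{k+1} = 0.0 + 0.25*10.0 = 2.5
Step 2: y^k = 2.5, reduced costs: (-1.0, -10.5)
  x^k = (6.0, 6.0), subgradient = b - a^T x = -44.0
  y^{k+1} = 2.5 + 0.25*-44.0 = -8.5
Dual objective at y_2 = -8.5: reduced costs (43.0, 44.5), box minimizer x = (0.0, 0.0)
g(y_2) = b*y + (c1 - a1*y)*x1 + (c2 - a2*y)*x2 = 10*(-8.5) + 43.0*0.0 + 44.5*0.0 = -85.0 + 0.0 + 0.0 = -85.0


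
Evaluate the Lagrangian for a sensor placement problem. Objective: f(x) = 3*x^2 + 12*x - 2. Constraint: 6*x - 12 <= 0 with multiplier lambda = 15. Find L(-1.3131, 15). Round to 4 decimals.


Step 1: Evaluate f(x).
f(-1.3131) = 3*(-1.3131)^2 + 12*(-1.3131) - 2 = -12.5845
Step 2: Evaluate g(x).
g(-1.3131) = 6*-1.3131 - 12 = -19.8786
Step 3: Compute Lagrangian.
L = -12.5845 + 15*-19.8786 = -310.7635


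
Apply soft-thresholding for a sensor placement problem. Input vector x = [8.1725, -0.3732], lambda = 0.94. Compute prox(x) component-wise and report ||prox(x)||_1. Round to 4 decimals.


Soft-thresholding with lambda = 0.94:
prox(8.1725) = sign(8.1725)*max(|8.1725| - 0.94, 0) = 7.2325
prox(-0.3732) = sign(-0.3732)*max(|-0.3732| - 0.94, 0) = 0.0
prox(x) = [7.2325, 0.0]
||prox(x)||_1 = 7.2325 + 0.0 = 7.2325


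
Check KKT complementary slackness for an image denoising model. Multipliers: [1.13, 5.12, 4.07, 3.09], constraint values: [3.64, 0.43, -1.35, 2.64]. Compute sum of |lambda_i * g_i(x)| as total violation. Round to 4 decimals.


KKT complementary slackness check:
lambda_1 * g_1 = 1.13 * 3.64 = 4.1132
lambda_2 * g_2 = 5.12 * 0.43 = 2.2016
lambda_3 * g_3 = 4.07 * -1.35 = -5.4945
lambda_4 * g_4 = 3.09 * 2.64 = 8.1576
Total violation = 4.1132 + 2.2016 + 5.4945 + 8.1576 = 19.9669


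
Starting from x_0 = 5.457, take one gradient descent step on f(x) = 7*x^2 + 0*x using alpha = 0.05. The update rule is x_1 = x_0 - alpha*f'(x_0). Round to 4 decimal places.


We compute the gradient at x_0 and apply the update.
f'(x) = 14*x + 0
f'(5.457) = 14*5.457 + 0 = 76.398
x_1 = 5.457 - 0.05*76.398 = 1.6371


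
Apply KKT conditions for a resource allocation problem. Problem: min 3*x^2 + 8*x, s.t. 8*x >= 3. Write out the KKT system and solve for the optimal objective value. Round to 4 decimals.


Step 1: Try lambda = 0 (constraint inactive).
x_unc = -8/(2*3) = -1.3333
Check: 8*-1.3333 = -10.6664 < 3 -- violated!
Step 2: Constraint must be active: 8*x = 3
x* = 3/8 = 0.375
lambda = (2*3*0.375 + 8)/8 = 1.2813
Step 3: Compute optimal value.
f(x*) = 3*0.375^2 + 8*0.375 = 3.4219


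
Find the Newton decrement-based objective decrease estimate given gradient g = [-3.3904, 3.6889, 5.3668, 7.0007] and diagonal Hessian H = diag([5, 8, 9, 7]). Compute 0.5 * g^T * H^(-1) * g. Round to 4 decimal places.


Step 1: H is diagonal, so H^(-1) * g = [-0.6781, 0.4611, 0.5963, 1.0001].
Step 2: g^T H^(-1) g = sum_i g_i^2 / H_ii
  = (-3.3904)^2/5 + (3.6889)^2/8 + (5.3668)^2/9 + (7.0007)^2/7
  = 2.299 + 1.701 + 3.2003 + 7.0014 = 14.2016
Step 3: Objective decrease = 0.5 * g^T H^(-1) g = 7.1008


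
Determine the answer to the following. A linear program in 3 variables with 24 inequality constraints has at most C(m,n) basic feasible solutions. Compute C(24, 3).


Each vertex corresponds to some choice of n active constraints out of m, so the number of vertices is at most C(m, n) = m! / (n!(m-n)!).
m = 24, n = 3
Numerator: 24 * 23 * 22
Denominator: 3! = 6
C(24, 3) = 2024


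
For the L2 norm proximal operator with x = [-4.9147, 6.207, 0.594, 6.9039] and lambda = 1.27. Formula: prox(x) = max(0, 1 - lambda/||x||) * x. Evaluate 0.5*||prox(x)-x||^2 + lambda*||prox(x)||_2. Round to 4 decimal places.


Step 1: Compute ||x||.
||x|| = 10.5213
Step 2: Compute scaling factor.
scale = max(0, 1 - 1.27/10.5213) = 0.8793
Step 3: prox(x) = [-4.3215, 5.4578, 0.5223, 6.0705]
||prox(x)|| = 9.2513
Step 4: Proximal objective.
0.5*||prox-x||^2 = 0.8065
lambda*||prox|| = 11.7492
Total = 12.5556


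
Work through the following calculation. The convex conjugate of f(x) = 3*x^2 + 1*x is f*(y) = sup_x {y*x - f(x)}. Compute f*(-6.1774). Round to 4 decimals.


f*(y) = sup_x {y*x - a*x^2 - b*x} = sup_x {(y-b)*x - a*x^2}
FOC: (y - b) - 2a*x = 0 => x* = (y - b)/(2a)
x* = (-6.1774 - 1)/(2*3) = -1.1962
f*(-6.1774) = (y-b)^2/(4a) = (-6.1774 - 1)^2/(4*3)
= 51.5151/12 = 4.2929


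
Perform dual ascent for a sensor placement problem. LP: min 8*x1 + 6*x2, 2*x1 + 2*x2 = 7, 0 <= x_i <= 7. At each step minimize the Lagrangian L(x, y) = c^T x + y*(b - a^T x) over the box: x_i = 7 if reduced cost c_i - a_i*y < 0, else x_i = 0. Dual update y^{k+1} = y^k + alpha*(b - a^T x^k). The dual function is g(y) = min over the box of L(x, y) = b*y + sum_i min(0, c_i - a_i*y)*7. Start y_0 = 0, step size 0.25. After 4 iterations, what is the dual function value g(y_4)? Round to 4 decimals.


Dual ascent for LP: min 8*x1 + 6*x2, 2*x1 + 2*x2 = 7, 0 <= x_i <= 7
Step 1: y^k = 0.0, reduced costs: (8.0, 6.0)
  x^k = (0.0, 0.0), subgradient = b - a^T x = 7.0
  y^{k+1} = 0.0 + 0.25*7.0 = 1.75
Step 2: y^k = 1.75, reduced costs: (4.5, 2.5)
  x^k = (0.0, 0.0), subgradient = b - a^T x = 7.0
  y^{k+1} = 1.75 + 0.25*7.0 = 3.5
Step 3: y^k = 3.5, reduced costs: (1.0, -1.0)
  x^k = (0.0, 7.0), subgradient = b - a^T x = -7.0
  y^{k+1} = 3.5 + 0.25*-7.0 = 1.75
Step 4: y^k = 1.75, reduced costs: (4.5, 2.5)
  x^k = (0.0, 0.0), subgradient = b - a^T x = 7.0
  y^{k+1} = 1.75 + 0.25*7.0 = 3.5
Dual objective at y_4 = 3.5: reduced costs (1.0, -1.0), box minimizer x = (0.0, 7.0)
g(y_4) = b*y + (c1 - a1*y)*x1 + (c2 - a2*y)*x2 = 7*3.5 + 1.0*0.0 + (-1.0)*7.0 = 24.5 + 0.0 - 7.0 = 17.5


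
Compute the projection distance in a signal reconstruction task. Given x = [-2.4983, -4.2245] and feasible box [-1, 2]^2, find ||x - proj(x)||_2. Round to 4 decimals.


Project each component onto [-1, 2].
clip(-2.4983) = -1.0, clip(-4.2245) = -1.0
Projection = [-1.0, -1.0]
Squared diffs: [2.2449, 10.3974]
Distance = sqrt(12.6423) = 3.5556


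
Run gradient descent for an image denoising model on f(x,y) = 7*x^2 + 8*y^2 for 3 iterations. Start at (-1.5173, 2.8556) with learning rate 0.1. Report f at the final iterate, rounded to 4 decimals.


Gradient descent on f(x,y) = 7*x^2 + 8*y^2.
Starting point: (-1.5173, 2.8556), alpha = 0.1
Step 1: grad_x = 2*7*-1.5173 = -21.2422, grad_y = 2*8*2.8556 = 45.6896
  x_1 = -1.5173 - 0.1*-21.2422 = 0.6069
  y_1 = 2.8556 - 0.1*45.6896 = -1.7134
Step 2: grad_x = 2*7*0.6069 = 8.4969, grad_y = 2*8*-1.7134 = -27.4138
  x_2 = 0.6069 - 0.1*8.4969 = -0.2428
  y_2 = -1.7134 - 0.1*-27.4138 = 1.028
Step 3: grad_x = 2*7*-0.2428 = -3.3988, grad_y = 2*8*1.028 = 16.4483
  x_3 = -0.2428 - 0.1*-3.3988 = 0.0971
  y_3 = 1.028 - 0.1*16.4483 = -0.6168
f(0.0971, -0.6168) = 7*0.0971^2 + 8*(-0.6168)^2 = 3.1096


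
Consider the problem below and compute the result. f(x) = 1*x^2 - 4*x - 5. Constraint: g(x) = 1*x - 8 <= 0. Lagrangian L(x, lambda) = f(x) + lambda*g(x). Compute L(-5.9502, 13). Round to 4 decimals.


Step 1: Evaluate f(x).
f(-5.9502) = 1*(-5.9502)^2 - 4*(-5.9502) - 5 = 54.2057
Step 2: Evaluate g(x).
g(-5.9502) = 1*-5.9502 - 8 = -13.9502
Step 3: Compute Lagrangian.
L = 54.2057 + 13*-13.9502 = -127.1469


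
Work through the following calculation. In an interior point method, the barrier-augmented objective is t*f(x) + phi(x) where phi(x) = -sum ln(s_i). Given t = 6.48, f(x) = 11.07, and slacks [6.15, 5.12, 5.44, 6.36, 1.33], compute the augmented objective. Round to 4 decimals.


Step 1: Compute log-barrier.
ln values: [1.8165, 1.6332, 1.6938, 1.85, 0.2852]
phi = -(1.8165 + 1.6332 + 1.6938 + 1.85 + 0.2852) = -7.2786
Step 2: Compute augmented objective.
t*f(x) = 6.48*11.07 = 71.7336
Total = 71.7336 - 7.2786 = 64.455


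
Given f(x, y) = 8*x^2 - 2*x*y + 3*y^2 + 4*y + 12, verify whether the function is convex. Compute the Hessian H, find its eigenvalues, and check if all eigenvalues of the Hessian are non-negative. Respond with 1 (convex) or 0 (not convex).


The Hessian of f(x,y) = 8*x^2 - 2*x*y + 3*y^2 + 4*y + 12 is:
H = [[16, -2], [-2, 6]]
Trace = 16 + 6 = 22
Determinant = 16*6 - (-2)^2 = 92
Discriminant = (22)^2 - 4*92 = 116.0
Eigenvalues: lambda_1 = 5.6148, lambda_2 = 16.3852
The function is convex.

1


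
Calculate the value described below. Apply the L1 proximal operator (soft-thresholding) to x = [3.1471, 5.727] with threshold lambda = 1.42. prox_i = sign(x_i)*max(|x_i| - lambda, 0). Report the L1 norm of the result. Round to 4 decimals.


Soft-thresholding with lambda = 1.42:
prox(3.1471) = sign(3.1471)*max(|3.1471| - 1.42, 0) = 1.7271
prox(5.727) = sign(5.727)*max(|5.727| - 1.42, 0) = 4.307
prox(x) = [1.7271, 4.307]
||prox(x)||_1 = 1.7271 + 4.307 = 6.0341


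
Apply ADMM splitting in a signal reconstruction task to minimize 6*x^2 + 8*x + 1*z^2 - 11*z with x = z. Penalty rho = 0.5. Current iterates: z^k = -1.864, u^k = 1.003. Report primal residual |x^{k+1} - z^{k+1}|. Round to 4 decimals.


ADMM iteration with rho = 0.5, z^k = -1.864, u^k = 1.003
Step 1: x-update.
Minimize 6*x^2 + 8*x + (0.5/2)*(x + 1.864 + 1.003)^2
FOC: (2*6 + 0.5)*x = -8 + 0.5*(-1.864 - 1.003)
x^{k+1} = -0.7547
Step 2: z-update.
Minimize 1*z^2 - 11*z + (0.5/2)*(-0.7547 - z + 1.003)^2
FOC: (2*1 + 0.5)*z = 11 + 0.5*(-0.7547 + 1.003)
z^{k+1} = 4.4497
Step 3: u-update.
u^{k+1} = 1.003 - 0.7547 - 4.4497 = -4.2013
Step 4: Primal residual = |-0.7547 - 4.4497| = 5.2043


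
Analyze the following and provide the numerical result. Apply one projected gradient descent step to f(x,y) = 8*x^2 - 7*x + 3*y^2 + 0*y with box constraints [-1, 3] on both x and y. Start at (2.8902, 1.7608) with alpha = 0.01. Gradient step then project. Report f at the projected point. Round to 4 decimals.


Step 1: Compute gradient at (2.8902, 1.7608).
grad_x = 2*8*2.8902 - 7 = 39.2432
grad_y = 2*3*1.7608 + 0 = 10.5648
Step 2: Gradient step.
x_raw = 2.8902 - 0.01*39.2432 = 2.4978
y_raw = 1.7608 - 0.01*10.5648 = 1.6552
Step 3: Project onto [-1, 3].
x_proj = clip(2.4978) = 2.4978
y_proj = clip(1.6552) = 1.6552
Step 4: Evaluate f.
f(2.4978, 1.6552) = 40.645


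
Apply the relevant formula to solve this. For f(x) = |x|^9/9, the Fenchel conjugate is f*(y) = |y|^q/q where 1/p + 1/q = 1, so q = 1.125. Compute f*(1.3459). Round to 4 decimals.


The conjugate exponent q satisfies 1/p + 1/q = 1.
p = 9, so q = 9/(9 - 1) = 1.125
|y|^q = 1.3459^1.125 = 1.3968
f*(1.3459) = 1.3968 / 1.125 = 1.2416


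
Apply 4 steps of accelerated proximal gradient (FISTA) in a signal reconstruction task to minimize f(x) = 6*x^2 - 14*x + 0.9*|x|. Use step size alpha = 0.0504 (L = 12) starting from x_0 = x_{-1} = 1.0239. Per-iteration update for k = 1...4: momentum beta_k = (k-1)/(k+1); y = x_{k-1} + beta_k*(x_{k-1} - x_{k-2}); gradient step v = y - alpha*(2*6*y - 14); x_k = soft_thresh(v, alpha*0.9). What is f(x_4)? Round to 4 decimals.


FISTA on f(x) = 6*x^2 - 14*x + 0.9*|x|
L = 12, alpha = 0.0504
Iteration 1: beta = 0.0, y = 1.0239 + 0.0*(1.0239 - 1.0239) = 1.0239
  grad(y) = -1.7132, v = y - alpha*grad = 1.1102
  prox(v) = soft_thresh(1.1102, 0.0454) = 1.0649
Iteration 2: beta = 0.3333, y = 1.0649 + 0.3333*(1.0649 - 1.0239) = 1.0785
  grad(y) = -1.0574, v = y - alpha*grad = 1.1318
  prox(v) = soft_thresh(1.1318, 0.0454) = 1.0865
Iteration 3: beta = 0.5, y = 1.0865 + 0.5*(1.0865 - 1.0649) = 1.0973
  grad(y) = -0.8326, v = y - alpha*grad = 1.1392
  prox(v) = soft_thresh(1.1392, 0.0454) = 1.0939
Iteration 4: beta = 0.6, y = 1.0939 + 0.6*(1.0939 - 1.0865) = 1.0983
  grad(y) = -0.8201, v = y - alpha*grad = 1.1397
  prox(v) = soft_thresh(1.1397, 0.0454) = 1.0943
f(x_4) = 6*1.0943^2 - 14*1.0943 + 0.9*|1.0943| = -7.1504


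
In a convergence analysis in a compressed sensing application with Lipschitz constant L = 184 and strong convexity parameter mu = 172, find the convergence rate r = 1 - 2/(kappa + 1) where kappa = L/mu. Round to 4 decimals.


Step 1: Compute the condition number.
kappa = L/mu = 184/172 = 1.0698
Step 2: Compute the convergence rate.
r = 1 - 2/(kappa + 1) = 1 - 2*mu/(L + mu) = (L - mu)/(L + mu) = 12/356 = 0.0337


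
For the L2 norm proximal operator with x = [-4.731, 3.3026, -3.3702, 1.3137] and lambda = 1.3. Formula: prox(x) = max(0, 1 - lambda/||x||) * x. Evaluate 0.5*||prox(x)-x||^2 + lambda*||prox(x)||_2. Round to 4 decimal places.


Step 1: Compute ||x||.
||x|| = 6.8098
Step 2: Compute scaling factor.
scale = max(0, 1 - 1.3/6.8098) = 0.8091
Step 3: prox(x) = [-3.8278, 2.6721, -2.7268, 1.0629]
||prox(x)|| = 5.5098
Step 4: Proximal objective.
0.5*||prox-x||^2 = 0.845
lambda*||prox|| = 7.1627
Total = 8.0078


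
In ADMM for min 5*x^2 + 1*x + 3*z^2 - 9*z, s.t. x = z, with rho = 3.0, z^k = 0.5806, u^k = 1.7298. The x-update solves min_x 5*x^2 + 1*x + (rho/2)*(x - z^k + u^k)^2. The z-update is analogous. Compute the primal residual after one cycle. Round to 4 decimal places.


ADMM iteration with rho = 3.0, z^k = 0.5806, u^k = 1.7298
Step 1: x-update.
Minimize 5*x^2 + 1*x + (3.0/2)*(x - 0.5806 + 1.7298)^2
FOC: (2*5 + 3.0)*x = -1 + 3.0*(0.5806 - 1.7298)
x^{k+1} = -0.3421
Step 2: z-update.
Minimize 3*z^2 - 9*z + (3.0/2)*(-0.3421 - z + 1.7298)^2
FOC: (2*3 + 3.0)*z = 9 + 3.0*(-0.3421 + 1.7298)
z^{k+1} = 1.4626
Step 3: u-update.
u^{k+1} = 1.7298 - 0.3421 - 1.4626 = -0.0749
Step 4: Primal residual = |-0.3421 - 1.4626| = 1.8047


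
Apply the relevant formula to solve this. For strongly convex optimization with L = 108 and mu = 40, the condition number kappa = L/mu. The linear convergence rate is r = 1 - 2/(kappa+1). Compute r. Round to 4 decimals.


Step 1: Compute the condition number.
kappa = L/mu = 108/40 = 2.7
Step 2: Compute the convergence rate.
r = 1 - 2/(kappa + 1) = 1 - 2*mu/(L + mu) = (L - mu)/(L + mu) = 68/148 = 0.4595


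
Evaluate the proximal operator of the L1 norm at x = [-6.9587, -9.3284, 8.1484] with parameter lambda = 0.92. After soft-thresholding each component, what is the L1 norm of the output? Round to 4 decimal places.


Soft-thresholding with lambda = 0.92:
prox(-6.9587) = sign(-6.9587)*max(|-6.9587| - 0.92, 0) = -6.0387
prox(-9.3284) = sign(-9.3284)*max(|-9.3284| - 0.92, 0) = -8.4084
prox(8.1484) = sign(8.1484)*max(|8.1484| - 0.92, 0) = 7.2284
prox(x) = [-6.0387, -8.4084, 7.2284]
||prox(x)||_1 = 6.0387 + 8.4084 + 7.2284 = 21.6755


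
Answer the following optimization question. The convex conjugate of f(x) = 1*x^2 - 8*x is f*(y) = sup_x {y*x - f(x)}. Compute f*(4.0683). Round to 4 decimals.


f*(y) = sup_x {y*x - a*x^2 - b*x} = sup_x {(y-b)*x - a*x^2}
FOC: (y - b) - 2a*x = 0 => x* = (y - b)/(2a)
x* = (4.0683 + 8)/(2*1) = 6.0342
f*(4.0683) = (y-b)^2/(4a) = (4.0683 + 8)^2/(4*1)
= 145.6439/4 = 36.411


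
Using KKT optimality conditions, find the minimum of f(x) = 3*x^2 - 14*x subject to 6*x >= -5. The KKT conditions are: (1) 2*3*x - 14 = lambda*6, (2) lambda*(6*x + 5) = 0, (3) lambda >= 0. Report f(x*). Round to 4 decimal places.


Step 1: Try lambda = 0 (constraint inactive).
Stationarity: 2*3*x - 14 = 0
x* = 14/(2*3) = 7/3 = 2.3333 (rounded; the exact value 7/3 is used below)
Check constraint: 6*2.3333 = 13.9998 >= -5 -- satisfied.
Step 2: Compute optimal value.
f(x*) = 3*(7/3)^2 - 14*(7/3) = -16.3333


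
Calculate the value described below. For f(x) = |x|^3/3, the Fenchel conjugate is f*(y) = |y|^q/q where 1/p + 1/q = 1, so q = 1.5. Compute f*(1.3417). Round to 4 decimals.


The conjugate exponent q satisfies 1/p + 1/q = 1.
p = 3, so q = 3/(3 - 1) = 1.5
|y|^q = 1.3417^1.5 = 1.5541
f*(1.3417) = 1.5541 / 1.5 = 1.0361


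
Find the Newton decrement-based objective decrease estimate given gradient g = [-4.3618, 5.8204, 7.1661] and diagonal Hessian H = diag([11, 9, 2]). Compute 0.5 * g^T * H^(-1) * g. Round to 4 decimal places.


Step 1: H is diagonal, so H^(-1) * g = [-0.3965, 0.6467, 3.5831].
Step 2: g^T H^(-1) g = sum_i g_i^2 / H_ii
  = (-4.3618)^2/11 + (5.8204)^2/9 + (7.1661)^2/2
  = 1.7296 + 3.7641 + 25.6765 = 31.1702
Step 3: Objective decrease = 0.5 * g^T H^(-1) g = 15.5851


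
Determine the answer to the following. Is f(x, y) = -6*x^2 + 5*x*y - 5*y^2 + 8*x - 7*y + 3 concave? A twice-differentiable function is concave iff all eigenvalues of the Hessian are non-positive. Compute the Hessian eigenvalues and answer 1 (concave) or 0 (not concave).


The Hessian of f(x,y) = -6*x^2 + 5*x*y - 5*y^2 + 8*x - 7*y + 3 is:
H = [[-12, 5], [5, -10]]
Trace = -12 - 10 = -22
Determinant = -12*-10 - (5)^2 = 95
Discriminant = (-22)^2 - 4*95 = 104.0
Eigenvalues: lambda_1 = -16.099, lambda_2 = -5.901
The function is concave.

1


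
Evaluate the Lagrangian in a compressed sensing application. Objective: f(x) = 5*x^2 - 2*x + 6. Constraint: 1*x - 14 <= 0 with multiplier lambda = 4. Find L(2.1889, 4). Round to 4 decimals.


Step 1: Evaluate f(x).
f(2.1889) = 5*2.1889^2 - 2*2.1889 + 6 = 25.5786
Step 2: Evaluate g(x).
g(2.1889) = 1*2.1889 - 14 = -11.8111
Step 3: Compute Lagrangian.
L = 25.5786 + 4*-11.8111 = -21.6658


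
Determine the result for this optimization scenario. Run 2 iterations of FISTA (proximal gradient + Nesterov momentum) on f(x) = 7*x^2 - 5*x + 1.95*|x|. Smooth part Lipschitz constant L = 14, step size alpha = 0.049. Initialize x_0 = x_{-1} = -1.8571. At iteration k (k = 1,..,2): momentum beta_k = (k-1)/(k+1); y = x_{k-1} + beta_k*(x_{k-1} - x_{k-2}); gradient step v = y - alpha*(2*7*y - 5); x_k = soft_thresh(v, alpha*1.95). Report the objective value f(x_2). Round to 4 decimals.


FISTA on f(x) = 7*x^2 - 5*x + 1.95*|x|
L = 14, alpha = 0.049
Iteration 1: beta = 0.0, y = -1.8571 + 0.0*(-1.8571 + 1.8571) = -1.8571
  grad(y) = -30.9994, v = y - alpha*grad = -0.3381
  prox(v) = soft_thresh(-0.3381, 0.0956) = -0.2426
Iteration 2: beta = 0.3333, y = -0.2426 + 0.3333*(-0.2426 + 1.8571) = 0.2956
  grad(y) = -0.8617, v = y - alpha*grad = 0.3378
  prox(v) = soft_thresh(0.3378, 0.0956) = 0.2423
f(x_2) = 7*0.2423^2 - 5*0.2423 + 1.95*|0.2423| = -0.3281


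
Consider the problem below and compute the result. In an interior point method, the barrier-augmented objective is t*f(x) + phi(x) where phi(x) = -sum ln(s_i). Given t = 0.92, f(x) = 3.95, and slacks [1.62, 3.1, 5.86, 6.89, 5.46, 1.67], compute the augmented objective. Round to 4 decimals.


Step 1: Compute log-barrier.
ln values: [0.4824, 1.1314, 1.7681, 1.9301, 1.6974, 0.5128]
phi = -(0.4824 + 1.1314 + 1.7681 + 1.9301 + 1.6974 + 0.5128) = -7.5223
Step 2: Compute augmented objective.
t*f(x) = 0.92*3.95 = 3.634
Total = 3.634 - 7.5223 = -3.8883


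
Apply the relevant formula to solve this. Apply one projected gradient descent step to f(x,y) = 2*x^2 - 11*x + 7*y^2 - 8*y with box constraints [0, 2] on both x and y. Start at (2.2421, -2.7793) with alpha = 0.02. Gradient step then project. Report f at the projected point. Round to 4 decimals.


Step 1: Compute gradient at (2.2421, -2.7793).
grad_x = 2*2*2.2421 - 11 = -2.0316
grad_y = 2*7*-2.7793 - 8 = -46.9102
Step 2: Gradient step.
x_raw = 2.2421 - 0.02*-2.0316 = 2.2827
y_raw = -2.7793 - 0.02*-46.9102 = -1.8411
Step 3: Project onto [0, 2].
x_proj = clip(2.2827) = 2.0
y_proj = clip(-1.8411) = 0.0
Step 4: Evaluate f.
f(2.0, 0.0) = -14.0
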